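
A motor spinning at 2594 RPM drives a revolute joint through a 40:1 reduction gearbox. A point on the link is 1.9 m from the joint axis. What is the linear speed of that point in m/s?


omega_motor = 2594 * 2*pi/60 = 271.643 rad/s
omega_joint = omega_motor / 40 = 6.7911 rad/s
v = omega_joint * r = 6.7911 * 1.9
= 12.903 m/s


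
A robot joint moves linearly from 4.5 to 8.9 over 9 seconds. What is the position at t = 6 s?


s = t/T = 6/9 = 0.6667
p(t) = p0 + (pf-p0)*s
= 4.5 + (8.9 - 4.5) * 0.6667
= 7.4333


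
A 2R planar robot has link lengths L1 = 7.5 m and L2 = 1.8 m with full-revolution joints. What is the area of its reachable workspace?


r_max = L1 + L2 = 9.3 m
r_min = |L1 - L2| = 5.7 m
Area = pi*(r_max^2 - r_min^2)
= pi*(86.49 - 32.49)
= pi * 54.0
= 169.646 m^2


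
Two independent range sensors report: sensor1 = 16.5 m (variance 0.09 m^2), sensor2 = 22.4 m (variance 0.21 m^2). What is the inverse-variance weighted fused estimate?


w1 = (1/var1) / (1/var1 + 1/var2)
   = 11.1111 / (11.1111 + 4.7619) = 0.7
w2 = 1 - w1 = 0.3
fused = w1*s1 + w2*s2 = 11.55 + 6.72
= 18.27 m


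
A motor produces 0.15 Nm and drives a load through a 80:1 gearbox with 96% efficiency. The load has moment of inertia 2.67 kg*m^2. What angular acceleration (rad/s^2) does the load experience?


tau_out = tau_motor * N * eta
= 0.15 * 80 * 0.96 = 11.52 Nm
alpha = tau_out / I = 11.52 / 2.67
= 4.3146 rad/s^2


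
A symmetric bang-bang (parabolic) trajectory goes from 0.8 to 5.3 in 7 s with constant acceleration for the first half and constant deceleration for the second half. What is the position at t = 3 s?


Symmetric rest-to-rest: each phase covers (pf-p0)/2 in time T/2. 0.5*a*(T/2)^2 = (pf-p0)/2 => a = 4*(pf-p0)/T^2
a = 4*(5.3-0.8)/7^2 = 0.3673
t = 3 is in the acceleration phase (t <= T/2).
p = p0 + 0.5*a*t^2 = 0.8 + 0.5*0.3673*3^2
= 2.4531


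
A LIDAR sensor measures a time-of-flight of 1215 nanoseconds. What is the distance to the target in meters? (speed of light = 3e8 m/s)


tof = 1215 ns = 1.215e-06 s
dist = c * tof / 2
= 3e8 * 1.215e-06 / 2
= 182.25 m


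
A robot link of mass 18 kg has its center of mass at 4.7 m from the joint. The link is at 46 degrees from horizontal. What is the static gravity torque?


tau = m*g*L*cos(angle)
= 18 * 9.81 * 4.7 * cos(46 deg)
= 18 * 9.81 * 4.7 * 0.6947
= 576.515 Nm


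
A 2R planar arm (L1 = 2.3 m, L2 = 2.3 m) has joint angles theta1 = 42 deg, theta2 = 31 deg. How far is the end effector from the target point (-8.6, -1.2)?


End effector via forward kinematics:
x = L1*cos(t1) + L2*cos(t1+t2) = 2.3817
y = L1*sin(t1) + L2*sin(t1+t2) = 3.7385
Distance to target:
d = sqrt((-8.6 - 2.3817)^2 + (-1.2 - 3.7385)^2)
= sqrt(120.5975 + 24.3888)
= 12.041 m


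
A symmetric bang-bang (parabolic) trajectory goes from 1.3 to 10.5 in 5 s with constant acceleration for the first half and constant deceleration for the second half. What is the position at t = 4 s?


Symmetric rest-to-rest: each phase covers (pf-p0)/2 in time T/2. 0.5*a*(T/2)^2 = (pf-p0)/2 => a = 4*(pf-p0)/T^2
a = 4*(10.5-1.3)/5^2 = 1.472
t = 4 is in the deceleration phase (t > T/2).
p = pf - 0.5*a*(T-t)^2 = 10.5 - 0.5*1.472*1^2
= 9.764


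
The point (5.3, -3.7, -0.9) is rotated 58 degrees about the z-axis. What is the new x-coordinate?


Rotation about z-axis: x' = x*cos(theta) - y*sin(theta)
= 5.3 * 0.5299 - -3.7 * 0.848
= 5.9464


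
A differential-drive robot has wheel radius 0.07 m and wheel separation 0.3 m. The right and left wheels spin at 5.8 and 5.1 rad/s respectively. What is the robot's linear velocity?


vR = r*wR = 0.07*5.8 = 0.406 m/s
vL = r*wL = 0.07*5.1 = 0.357 m/s
v = (vR+vL)/2 = 0.3815 m/s
omega = (vR-vL)/L = 0.1633 rad/s
linear velocity = 0.3815 m/s


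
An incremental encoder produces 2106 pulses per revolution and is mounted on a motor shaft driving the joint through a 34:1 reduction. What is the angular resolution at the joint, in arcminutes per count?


counts per rev = 2106
effective counts at joint = 2106 * 34 = 71604
resolution = 360*60 / 71604
= 0.3017 arcmin/count


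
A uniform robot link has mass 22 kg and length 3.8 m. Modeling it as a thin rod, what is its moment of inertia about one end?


I = (1/3) * m * L^2
= (1/3) * 22 * 3.8^2
= 0.333333 * 22 * 14.44
= 105.8933 kg*m^2


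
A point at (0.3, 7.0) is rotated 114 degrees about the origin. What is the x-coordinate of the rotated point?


x' = x*cos(theta) - y*sin(theta)
cos(114 deg) = -0.4067, sin(114 deg) = 0.9135
x' = 0.3 * -0.4067 - 7.0 * 0.9135
= -0.122 - 6.3948
= -6.5168


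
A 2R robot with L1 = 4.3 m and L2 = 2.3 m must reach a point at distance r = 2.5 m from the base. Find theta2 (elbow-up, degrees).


cos(theta2) = (r^2 - L1^2 - L2^2) / (2*L1*L2)
cos(theta2) = (6.25 - 18.49 - 5.29) / 19.78
cos(theta2) = -0.886249
theta2 = 152.4056 degrees


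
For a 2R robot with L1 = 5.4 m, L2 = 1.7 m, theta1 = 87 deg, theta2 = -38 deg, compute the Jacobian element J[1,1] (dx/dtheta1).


J[1,1] = -L1*sin(t1) - L2*sin(t1+t2)
= -5.4*sin(87) - 1.7*sin(49)
= -6.6756


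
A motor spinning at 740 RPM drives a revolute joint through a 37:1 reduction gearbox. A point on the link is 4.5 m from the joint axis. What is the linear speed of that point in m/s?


omega_motor = 740 * 2*pi/60 = 77.4926 rad/s
omega_joint = omega_motor / 37 = 2.0944 rad/s
v = omega_joint * r = 2.0944 * 4.5
= 9.4248 m/s


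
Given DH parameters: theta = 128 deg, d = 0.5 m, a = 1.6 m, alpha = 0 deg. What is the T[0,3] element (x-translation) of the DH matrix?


T[0,3] = a * cos(theta)
= 1.6 * cos(128 deg)
= 1.6 * -0.6157
= -0.9851


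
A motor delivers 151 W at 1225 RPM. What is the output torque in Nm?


omega = 1225 * 2*pi/60 = 128.2817 rad/s
tau = P / omega = 151 / 128.2817
= 1.1771 Nm


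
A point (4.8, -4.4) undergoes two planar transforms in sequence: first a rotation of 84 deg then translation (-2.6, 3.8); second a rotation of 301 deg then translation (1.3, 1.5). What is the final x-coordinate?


After transform 1:
x1 = cos(84)*4.8 - sin(84)*-4.4 + -2.6 = 2.2776
y1 = sin(84)*4.8 + cos(84)*-4.4 + 3.8 = 8.1138
After transform 2:
x2 = cos(301)*2.2776 - sin(301)*8.1138 + 1.3
= 9.4279


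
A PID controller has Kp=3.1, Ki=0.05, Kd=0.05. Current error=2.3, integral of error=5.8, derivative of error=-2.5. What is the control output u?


u = Kp*e + Ki*int(e) + Kd*de/dt
= 3.1*2.3 + 0.05*5.8 + 0.05*(-2.5)
= 7.13 + 0.29 + -0.125
= 7.295


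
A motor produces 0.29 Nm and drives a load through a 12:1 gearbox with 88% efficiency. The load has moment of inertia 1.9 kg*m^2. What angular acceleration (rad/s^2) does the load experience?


tau_out = tau_motor * N * eta
= 0.29 * 12 * 0.88 = 3.0624 Nm
alpha = tau_out / I = 3.0624 / 1.9
= 1.6118 rad/s^2


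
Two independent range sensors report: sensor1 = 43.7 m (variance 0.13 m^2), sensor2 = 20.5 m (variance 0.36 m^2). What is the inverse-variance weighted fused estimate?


w1 = (1/var1) / (1/var1 + 1/var2)
   = 7.6923 / (7.6923 + 2.7778) = 0.7347
w2 = 1 - w1 = 0.2653
fused = w1*s1 + w2*s2 = 32.1061 + 5.4388
= 37.5449 m


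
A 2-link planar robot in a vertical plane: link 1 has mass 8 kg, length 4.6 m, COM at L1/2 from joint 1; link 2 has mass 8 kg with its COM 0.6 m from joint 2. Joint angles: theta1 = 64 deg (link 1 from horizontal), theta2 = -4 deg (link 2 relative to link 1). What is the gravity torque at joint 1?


Horizontal distance from joint 1 to link-1 COM:
  x_c1 = (L1/2)*cos(t1) = 2.3 * 0.4384 = 1.0083 m
Horizontal distance from joint 1 to link-2 COM:
  x_c2 = L1*cos(t1) + Lc2*cos(t1+t2)
       = 4.6*0.4384 + 0.6*0.5 = 2.3165 m
tau1 = m1*g*x_c1 + m2*g*x_c2
     = 8*9.81*1.0083 + 8*9.81*2.3165
     = 79.1277 + 181.7995
     = 260.9272 Nm


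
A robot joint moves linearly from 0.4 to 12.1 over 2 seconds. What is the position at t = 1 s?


s = t/T = 1/2 = 0.5
p(t) = p0 + (pf-p0)*s
= 0.4 + (12.1 - 0.4) * 0.5
= 6.25


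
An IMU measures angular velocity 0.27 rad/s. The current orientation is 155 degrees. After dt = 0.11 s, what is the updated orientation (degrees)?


delta_theta = w * dt = 0.27 * 0.11 = 0.0297 rad
= 1.7017 deg
theta_new = 155 + 1.7017 = 156.7017 deg


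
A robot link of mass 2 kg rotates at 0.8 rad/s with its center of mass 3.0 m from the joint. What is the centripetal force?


F = m * omega^2 * r
= 2 * 0.8^2 * 3.0
= 2 * 0.64 * 3.0
= 3.84 N


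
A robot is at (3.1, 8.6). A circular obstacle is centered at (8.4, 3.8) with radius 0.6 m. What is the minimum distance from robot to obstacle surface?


center_dist = sqrt((3.1-8.4)^2 + (8.6-3.8)^2)
= sqrt(28.09 + 23.04)
= 7.1505
min_dist = center_dist - radius = 7.1505 - 0.6 = 6.5505 m


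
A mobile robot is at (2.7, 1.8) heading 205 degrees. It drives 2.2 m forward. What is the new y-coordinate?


y_new = y0 + d*sin(theta)
= 1.8 + 2.2*sin(205)
= 1.8 + -0.9298
= 0.8702


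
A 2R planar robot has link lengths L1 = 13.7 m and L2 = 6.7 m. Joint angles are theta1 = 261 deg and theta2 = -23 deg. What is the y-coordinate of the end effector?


Convert angles to radians: theta1 = 4.5553, theta2 = -0.4014
y = L1*sin(theta1) + L2*sin(theta1+theta2)
y = -13.5313 + -5.6819
y = -19.2133


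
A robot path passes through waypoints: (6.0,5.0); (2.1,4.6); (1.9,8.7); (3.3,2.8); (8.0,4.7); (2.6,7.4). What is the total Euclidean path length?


Segment lengths:
  seg1 = sqrt((-3.9)^2 + (-0.4)^2) = 3.9205
  seg2 = sqrt((-0.2)^2 + (4.1)^2) = 4.1049
  seg3 = sqrt((1.4)^2 + (-5.9)^2) = 6.0638
  seg4 = sqrt((4.7)^2 + (1.9)^2) = 5.0695
  seg5 = sqrt((-5.4)^2 + (2.7)^2) = 6.0374
Total = 25.1961


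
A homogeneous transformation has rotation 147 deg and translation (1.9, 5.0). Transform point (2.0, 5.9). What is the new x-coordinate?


x' = cos(theta)*px - sin(theta)*py + tx
= -0.8387*2.0 - 0.5446*5.9 + 1.9
= -2.9907


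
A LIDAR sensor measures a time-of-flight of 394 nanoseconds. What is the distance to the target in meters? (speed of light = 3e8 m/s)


tof = 394 ns = 3.94e-07 s
dist = c * tof / 2
= 3e8 * 3.94e-07 / 2
= 59.1 m


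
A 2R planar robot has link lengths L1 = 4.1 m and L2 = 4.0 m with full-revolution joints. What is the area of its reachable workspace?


r_max = L1 + L2 = 8.1 m
r_min = |L1 - L2| = 0.1 m
Area = pi*(r_max^2 - r_min^2)
= pi*(65.61 - 0.01)
= pi * 65.6
= 206.0885 m^2


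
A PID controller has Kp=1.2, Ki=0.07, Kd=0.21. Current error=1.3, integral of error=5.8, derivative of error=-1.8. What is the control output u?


u = Kp*e + Ki*int(e) + Kd*de/dt
= 1.2*1.3 + 0.07*5.8 + 0.21*(-1.8)
= 1.56 + 0.406 + -0.378
= 1.588


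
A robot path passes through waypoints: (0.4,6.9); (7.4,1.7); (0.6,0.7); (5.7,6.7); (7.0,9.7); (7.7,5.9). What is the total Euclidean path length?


Segment lengths:
  seg1 = sqrt((7.0)^2 + (-5.2)^2) = 8.7201
  seg2 = sqrt((-6.8)^2 + (-1.0)^2) = 6.8731
  seg3 = sqrt((5.1)^2 + (6.0)^2) = 7.8746
  seg4 = sqrt((1.3)^2 + (3.0)^2) = 3.2696
  seg5 = sqrt((0.7)^2 + (-3.8)^2) = 3.8639
Total = 30.6014


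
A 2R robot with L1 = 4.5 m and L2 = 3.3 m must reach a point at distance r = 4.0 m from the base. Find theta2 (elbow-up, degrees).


cos(theta2) = (r^2 - L1^2 - L2^2) / (2*L1*L2)
cos(theta2) = (16.0 - 20.25 - 10.89) / 29.7
cos(theta2) = -0.509764
theta2 = 120.6481 degrees


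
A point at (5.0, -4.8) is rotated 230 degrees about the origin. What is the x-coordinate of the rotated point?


x' = x*cos(theta) - y*sin(theta)
cos(230 deg) = -0.6428, sin(230 deg) = -0.766
x' = 5.0 * -0.6428 - -4.8 * -0.766
= -3.2139 - 3.677
= -6.891


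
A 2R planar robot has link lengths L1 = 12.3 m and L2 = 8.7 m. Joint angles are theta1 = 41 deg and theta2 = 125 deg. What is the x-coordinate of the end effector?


Convert angles to radians: theta1 = 0.7156, theta2 = 2.1817
x = L1*cos(theta1) + L2*cos(theta1+theta2)
x = 9.2829 + -8.4416
x = 0.8414


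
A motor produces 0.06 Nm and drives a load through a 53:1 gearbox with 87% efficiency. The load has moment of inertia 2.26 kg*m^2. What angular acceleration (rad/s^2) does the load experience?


tau_out = tau_motor * N * eta
= 0.06 * 53 * 0.87 = 2.7666 Nm
alpha = tau_out / I = 2.7666 / 2.26
= 1.2242 rad/s^2


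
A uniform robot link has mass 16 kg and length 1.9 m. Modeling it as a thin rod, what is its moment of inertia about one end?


I = (1/3) * m * L^2
= (1/3) * 16 * 1.9^2
= 0.333333 * 16 * 3.61
= 19.2533 kg*m^2


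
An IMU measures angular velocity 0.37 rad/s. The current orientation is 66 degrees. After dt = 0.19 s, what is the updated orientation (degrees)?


delta_theta = w * dt = 0.37 * 0.19 = 0.0703 rad
= 4.0279 deg
theta_new = 66 + 4.0279 = 70.0279 deg


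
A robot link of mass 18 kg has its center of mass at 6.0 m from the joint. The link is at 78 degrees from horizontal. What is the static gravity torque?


tau = m*g*L*cos(angle)
= 18 * 9.81 * 6.0 * cos(78 deg)
= 18 * 9.81 * 6.0 * 0.2079
= 220.2783 Nm


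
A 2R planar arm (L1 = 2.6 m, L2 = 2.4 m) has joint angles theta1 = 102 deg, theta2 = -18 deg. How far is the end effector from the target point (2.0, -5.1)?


End effector via forward kinematics:
x = L1*cos(t1) + L2*cos(t1+t2) = -0.2897
y = L1*sin(t1) + L2*sin(t1+t2) = 4.93
Distance to target:
d = sqrt((2.0 - -0.2897)^2 + (-5.1 - 4.93)^2)
= sqrt(5.2427 + 100.6016)
= 10.2881 m


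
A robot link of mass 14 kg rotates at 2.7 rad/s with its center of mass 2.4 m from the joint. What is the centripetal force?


F = m * omega^2 * r
= 14 * 2.7^2 * 2.4
= 14 * 7.29 * 2.4
= 244.944 N


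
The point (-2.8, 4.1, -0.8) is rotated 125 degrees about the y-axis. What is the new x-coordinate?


Rotation about y-axis: x' = x*cos(theta) + z*sin(theta)
= -2.8 * -0.5736 + -0.8 * 0.8192
= 0.9507


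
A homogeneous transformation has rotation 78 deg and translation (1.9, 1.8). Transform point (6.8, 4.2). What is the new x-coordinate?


x' = cos(theta)*px - sin(theta)*py + tx
= 0.2079*6.8 - 0.9781*4.2 + 1.9
= -0.7944


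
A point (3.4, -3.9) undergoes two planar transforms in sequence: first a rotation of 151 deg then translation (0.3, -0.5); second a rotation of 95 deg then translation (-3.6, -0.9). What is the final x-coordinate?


After transform 1:
x1 = cos(151)*3.4 - sin(151)*-3.9 + 0.3 = -0.7829
y1 = sin(151)*3.4 + cos(151)*-3.9 + -0.5 = 4.5594
After transform 2:
x2 = cos(95)*-0.7829 - sin(95)*4.5594 + -3.6
= -8.0738


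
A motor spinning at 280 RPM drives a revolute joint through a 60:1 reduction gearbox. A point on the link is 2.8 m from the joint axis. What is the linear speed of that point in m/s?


omega_motor = 280 * 2*pi/60 = 29.3215 rad/s
omega_joint = omega_motor / 60 = 0.4887 rad/s
v = omega_joint * r = 0.4887 * 2.8
= 1.3683 m/s


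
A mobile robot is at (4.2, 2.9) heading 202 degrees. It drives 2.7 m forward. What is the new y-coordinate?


y_new = y0 + d*sin(theta)
= 2.9 + 2.7*sin(202)
= 2.9 + -1.0114
= 1.8886


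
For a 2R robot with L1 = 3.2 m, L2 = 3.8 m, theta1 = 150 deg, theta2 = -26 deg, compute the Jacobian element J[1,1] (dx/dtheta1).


J[1,1] = -L1*sin(t1) - L2*sin(t1+t2)
= -3.2*sin(150) - 3.8*sin(124)
= -4.7503


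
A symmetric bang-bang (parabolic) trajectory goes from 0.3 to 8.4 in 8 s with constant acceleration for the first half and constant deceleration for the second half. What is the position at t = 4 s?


Symmetric rest-to-rest: each phase covers (pf-p0)/2 in time T/2. 0.5*a*(T/2)^2 = (pf-p0)/2 => a = 4*(pf-p0)/T^2
a = 4*(8.4-0.3)/8^2 = 0.5062
t = 4 is in the acceleration phase (t <= T/2).
p = p0 + 0.5*a*t^2 = 0.3 + 0.5*0.5062*4^2
= 4.35


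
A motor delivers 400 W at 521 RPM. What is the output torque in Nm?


omega = 521 * 2*pi/60 = 54.559 rad/s
tau = P / omega = 400 / 54.559
= 7.3315 Nm


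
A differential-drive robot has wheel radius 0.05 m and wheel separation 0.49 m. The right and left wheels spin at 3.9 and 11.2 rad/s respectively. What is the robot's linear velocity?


vR = r*wR = 0.05*3.9 = 0.195 m/s
vL = r*wL = 0.05*11.2 = 0.56 m/s
v = (vR+vL)/2 = 0.3775 m/s
omega = (vR-vL)/L = -0.7449 rad/s
linear velocity = 0.3775 m/s


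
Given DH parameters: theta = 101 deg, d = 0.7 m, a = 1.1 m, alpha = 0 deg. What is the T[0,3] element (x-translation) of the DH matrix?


T[0,3] = a * cos(theta)
= 1.1 * cos(101 deg)
= 1.1 * -0.1908
= -0.2099


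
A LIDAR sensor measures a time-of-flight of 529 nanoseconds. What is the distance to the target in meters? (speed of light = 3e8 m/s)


tof = 529 ns = 5.29e-07 s
dist = c * tof / 2
= 3e8 * 5.29e-07 / 2
= 79.35 m


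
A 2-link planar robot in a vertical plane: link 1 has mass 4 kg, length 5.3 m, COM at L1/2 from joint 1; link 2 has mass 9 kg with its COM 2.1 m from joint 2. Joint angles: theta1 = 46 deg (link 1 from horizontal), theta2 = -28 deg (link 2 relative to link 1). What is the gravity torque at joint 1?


Horizontal distance from joint 1 to link-1 COM:
  x_c1 = (L1/2)*cos(t1) = 2.65 * 0.6947 = 1.8408 m
Horizontal distance from joint 1 to link-2 COM:
  x_c2 = L1*cos(t1) + Lc2*cos(t1+t2)
       = 5.3*0.6947 + 2.1*0.9511 = 5.6789 m
tau1 = m1*g*x_c1 + m2*g*x_c2
     = 4*9.81*1.8408 + 9*9.81*5.6789
     = 72.2347 + 501.3908
     = 573.6255 Nm


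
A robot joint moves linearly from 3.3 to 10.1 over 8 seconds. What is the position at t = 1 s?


s = t/T = 1/8 = 0.125
p(t) = p0 + (pf-p0)*s
= 3.3 + (10.1 - 3.3) * 0.125
= 4.15


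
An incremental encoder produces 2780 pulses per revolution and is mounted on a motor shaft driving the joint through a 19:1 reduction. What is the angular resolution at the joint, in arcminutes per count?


counts per rev = 2780
effective counts at joint = 2780 * 19 = 52820
resolution = 360*60 / 52820
= 0.4089 arcmin/count


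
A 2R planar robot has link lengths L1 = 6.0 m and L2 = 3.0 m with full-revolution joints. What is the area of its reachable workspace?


r_max = L1 + L2 = 9.0 m
r_min = |L1 - L2| = 3.0 m
Area = pi*(r_max^2 - r_min^2)
= pi*(81.0 - 9.0)
= pi * 72.0
= 226.1947 m^2


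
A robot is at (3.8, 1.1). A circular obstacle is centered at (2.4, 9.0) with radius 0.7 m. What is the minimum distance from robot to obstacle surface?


center_dist = sqrt((3.8-2.4)^2 + (1.1-9.0)^2)
= sqrt(1.96 + 62.41)
= 8.0231
min_dist = center_dist - radius = 8.0231 - 0.7 = 7.3231 m


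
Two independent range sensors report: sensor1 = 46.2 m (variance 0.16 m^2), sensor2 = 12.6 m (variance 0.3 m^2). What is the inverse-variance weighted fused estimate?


w1 = (1/var1) / (1/var1 + 1/var2)
   = 6.25 / (6.25 + 3.3333) = 0.6522
w2 = 1 - w1 = 0.3478
fused = w1*s1 + w2*s2 = 30.1304 + 4.3826
= 34.513 m


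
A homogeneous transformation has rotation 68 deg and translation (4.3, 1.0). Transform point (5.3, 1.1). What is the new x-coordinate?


x' = cos(theta)*px - sin(theta)*py + tx
= 0.3746*5.3 - 0.9272*1.1 + 4.3
= 5.2655


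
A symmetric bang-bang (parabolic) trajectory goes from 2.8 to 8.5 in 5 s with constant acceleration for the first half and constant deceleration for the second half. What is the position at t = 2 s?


Symmetric rest-to-rest: each phase covers (pf-p0)/2 in time T/2. 0.5*a*(T/2)^2 = (pf-p0)/2 => a = 4*(pf-p0)/T^2
a = 4*(8.5-2.8)/5^2 = 0.912
t = 2 is in the acceleration phase (t <= T/2).
p = p0 + 0.5*a*t^2 = 2.8 + 0.5*0.912*2^2
= 4.624


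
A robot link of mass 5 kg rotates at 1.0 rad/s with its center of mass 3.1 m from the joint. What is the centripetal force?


F = m * omega^2 * r
= 5 * 1.0^2 * 3.1
= 5 * 1.0 * 3.1
= 15.5 N


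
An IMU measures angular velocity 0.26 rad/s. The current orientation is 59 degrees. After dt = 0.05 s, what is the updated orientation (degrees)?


delta_theta = w * dt = 0.26 * 0.05 = 0.013 rad
= 0.7448 deg
theta_new = 59 + 0.7448 = 59.7448 deg


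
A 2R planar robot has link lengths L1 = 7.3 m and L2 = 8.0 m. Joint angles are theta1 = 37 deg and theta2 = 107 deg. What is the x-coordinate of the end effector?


Convert angles to radians: theta1 = 0.6458, theta2 = 1.8675
x = L1*cos(theta1) + L2*cos(theta1+theta2)
x = 5.83 + -6.4721
x = -0.6421


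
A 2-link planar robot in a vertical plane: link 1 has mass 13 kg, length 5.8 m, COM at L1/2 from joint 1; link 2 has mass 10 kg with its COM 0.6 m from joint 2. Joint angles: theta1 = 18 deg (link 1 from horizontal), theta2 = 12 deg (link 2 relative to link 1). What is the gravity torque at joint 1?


Horizontal distance from joint 1 to link-1 COM:
  x_c1 = (L1/2)*cos(t1) = 2.9 * 0.9511 = 2.7581 m
Horizontal distance from joint 1 to link-2 COM:
  x_c2 = L1*cos(t1) + Lc2*cos(t1+t2)
       = 5.8*0.9511 + 0.6*0.866 = 6.0357 m
tau1 = m1*g*x_c1 + m2*g*x_c2
     = 13*9.81*2.7581 + 10*9.81*6.0357
     = 351.7359 + 592.1064
     = 943.8423 Nm


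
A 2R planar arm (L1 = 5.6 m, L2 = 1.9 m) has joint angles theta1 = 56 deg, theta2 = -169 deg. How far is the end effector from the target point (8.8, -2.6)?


End effector via forward kinematics:
x = L1*cos(t1) + L2*cos(t1+t2) = 2.3891
y = L1*sin(t1) + L2*sin(t1+t2) = 2.8937
Distance to target:
d = sqrt((8.8 - 2.3891)^2 + (-2.6 - 2.8937)^2)
= sqrt(41.0998 + 30.1802)
= 8.4427 m


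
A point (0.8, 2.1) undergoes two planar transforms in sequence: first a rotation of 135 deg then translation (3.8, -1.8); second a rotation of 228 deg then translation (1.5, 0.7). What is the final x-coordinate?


After transform 1:
x1 = cos(135)*0.8 - sin(135)*2.1 + 3.8 = 1.7494
y1 = sin(135)*0.8 + cos(135)*2.1 + -1.8 = -2.7192
After transform 2:
x2 = cos(228)*1.7494 - sin(228)*-2.7192 + 1.5
= -1.6914


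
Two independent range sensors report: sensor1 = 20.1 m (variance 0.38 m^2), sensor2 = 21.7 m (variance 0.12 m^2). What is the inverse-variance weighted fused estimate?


w1 = (1/var1) / (1/var1 + 1/var2)
   = 2.6316 / (2.6316 + 8.3333) = 0.24
w2 = 1 - w1 = 0.76
fused = w1*s1 + w2*s2 = 4.824 + 16.492
= 21.316 m


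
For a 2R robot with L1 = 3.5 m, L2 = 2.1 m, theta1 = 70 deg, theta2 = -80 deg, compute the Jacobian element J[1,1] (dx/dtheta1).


J[1,1] = -L1*sin(t1) - L2*sin(t1+t2)
= -3.5*sin(70) - 2.1*sin(-10)
= -2.9243


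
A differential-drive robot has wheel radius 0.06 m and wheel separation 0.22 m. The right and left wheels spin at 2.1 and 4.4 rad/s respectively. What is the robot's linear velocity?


vR = r*wR = 0.06*2.1 = 0.126 m/s
vL = r*wL = 0.06*4.4 = 0.264 m/s
v = (vR+vL)/2 = 0.195 m/s
omega = (vR-vL)/L = -0.6273 rad/s
linear velocity = 0.195 m/s


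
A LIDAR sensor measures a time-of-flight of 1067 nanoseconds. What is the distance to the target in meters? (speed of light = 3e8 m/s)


tof = 1067 ns = 1.067e-06 s
dist = c * tof / 2
= 3e8 * 1.067e-06 / 2
= 160.05 m


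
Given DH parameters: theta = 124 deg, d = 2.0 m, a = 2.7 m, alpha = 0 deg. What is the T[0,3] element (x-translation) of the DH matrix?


T[0,3] = a * cos(theta)
= 2.7 * cos(124 deg)
= 2.7 * -0.5592
= -1.5098


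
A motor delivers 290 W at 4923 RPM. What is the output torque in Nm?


omega = 4923 * 2*pi/60 = 515.5354 rad/s
tau = P / omega = 290 / 515.5354
= 0.5625 Nm


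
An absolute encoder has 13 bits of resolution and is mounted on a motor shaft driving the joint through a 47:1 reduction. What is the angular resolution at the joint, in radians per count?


counts = 2^13 = 8192
effective counts at joint = 8192 * 47 = 385024
resolution = 2*pi / 385024
= 1.6319e-05 rad/count


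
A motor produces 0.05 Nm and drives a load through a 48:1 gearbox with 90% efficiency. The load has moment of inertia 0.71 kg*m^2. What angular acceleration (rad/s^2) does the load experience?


tau_out = tau_motor * N * eta
= 0.05 * 48 * 0.9 = 2.16 Nm
alpha = tau_out / I = 2.16 / 0.71
= 3.0423 rad/s^2


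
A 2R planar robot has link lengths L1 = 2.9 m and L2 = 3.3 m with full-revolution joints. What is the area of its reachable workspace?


r_max = L1 + L2 = 6.2 m
r_min = |L1 - L2| = 0.4 m
Area = pi*(r_max^2 - r_min^2)
= pi*(38.44 - 0.16)
= pi * 38.28
= 120.2602 m^2


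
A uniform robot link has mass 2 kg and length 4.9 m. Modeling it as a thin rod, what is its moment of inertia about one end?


I = (1/3) * m * L^2
= (1/3) * 2 * 4.9^2
= 0.333333 * 2 * 24.01
= 16.0067 kg*m^2


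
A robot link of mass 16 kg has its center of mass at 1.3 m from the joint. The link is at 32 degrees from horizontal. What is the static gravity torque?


tau = m*g*L*cos(angle)
= 16 * 9.81 * 1.3 * cos(32 deg)
= 16 * 9.81 * 1.3 * 0.848
= 173.0425 Nm


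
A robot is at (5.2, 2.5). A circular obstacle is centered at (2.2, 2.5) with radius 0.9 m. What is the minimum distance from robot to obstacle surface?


center_dist = sqrt((5.2-2.2)^2 + (2.5-2.5)^2)
= sqrt(9.0 + 0.0)
= 3.0
min_dist = center_dist - radius = 3.0 - 0.9 = 2.1 m


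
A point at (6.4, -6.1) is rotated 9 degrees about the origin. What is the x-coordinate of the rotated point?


x' = x*cos(theta) - y*sin(theta)
cos(9 deg) = 0.9877, sin(9 deg) = 0.1564
x' = 6.4 * 0.9877 - -6.1 * 0.1564
= 6.3212 - -0.9543
= 7.2755


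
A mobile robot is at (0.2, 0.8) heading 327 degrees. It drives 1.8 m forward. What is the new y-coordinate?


y_new = y0 + d*sin(theta)
= 0.8 + 1.8*sin(327)
= 0.8 + -0.9804
= -0.1804


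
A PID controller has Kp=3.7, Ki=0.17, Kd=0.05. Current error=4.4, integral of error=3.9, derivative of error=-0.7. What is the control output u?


u = Kp*e + Ki*int(e) + Kd*de/dt
= 3.7*4.4 + 0.17*3.9 + 0.05*(-0.7)
= 16.28 + 0.663 + -0.035
= 16.908


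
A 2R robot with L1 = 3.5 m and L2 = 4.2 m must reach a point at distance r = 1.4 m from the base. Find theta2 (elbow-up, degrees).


cos(theta2) = (r^2 - L1^2 - L2^2) / (2*L1*L2)
cos(theta2) = (1.96 - 12.25 - 17.64) / 29.4
cos(theta2) = -0.95
theta2 = 161.8051 degrees


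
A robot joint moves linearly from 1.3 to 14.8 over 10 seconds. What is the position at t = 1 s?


s = t/T = 1/10 = 0.1
p(t) = p0 + (pf-p0)*s
= 1.3 + (14.8 - 1.3) * 0.1
= 2.65


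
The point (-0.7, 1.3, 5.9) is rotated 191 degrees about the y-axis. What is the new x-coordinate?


Rotation about y-axis: x' = x*cos(theta) + z*sin(theta)
= -0.7 * -0.9816 + 5.9 * -0.1908
= -0.4386


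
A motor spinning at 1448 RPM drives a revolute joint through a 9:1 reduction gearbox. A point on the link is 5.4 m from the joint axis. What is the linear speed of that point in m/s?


omega_motor = 1448 * 2*pi/60 = 151.6342 rad/s
omega_joint = omega_motor / 9 = 16.8482 rad/s
v = omega_joint * r = 16.8482 * 5.4
= 90.9805 m/s


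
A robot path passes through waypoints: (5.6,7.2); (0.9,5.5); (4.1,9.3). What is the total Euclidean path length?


Segment lengths:
  seg1 = sqrt((-4.7)^2 + (-1.7)^2) = 4.998
  seg2 = sqrt((3.2)^2 + (3.8)^2) = 4.9679
Total = 9.9659


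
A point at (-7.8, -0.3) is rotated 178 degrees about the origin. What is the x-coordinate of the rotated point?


x' = x*cos(theta) - y*sin(theta)
cos(178 deg) = -0.9994, sin(178 deg) = 0.0349
x' = -7.8 * -0.9994 - -0.3 * 0.0349
= 7.7952 - -0.0105
= 7.8057


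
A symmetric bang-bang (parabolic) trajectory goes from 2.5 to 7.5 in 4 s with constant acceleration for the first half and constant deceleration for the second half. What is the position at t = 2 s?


Symmetric rest-to-rest: each phase covers (pf-p0)/2 in time T/2. 0.5*a*(T/2)^2 = (pf-p0)/2 => a = 4*(pf-p0)/T^2
a = 4*(7.5-2.5)/4^2 = 1.25
t = 2 is in the acceleration phase (t <= T/2).
p = p0 + 0.5*a*t^2 = 2.5 + 0.5*1.25*2^2
= 5.0


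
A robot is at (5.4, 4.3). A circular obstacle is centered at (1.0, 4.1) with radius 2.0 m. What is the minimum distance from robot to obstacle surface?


center_dist = sqrt((5.4-1.0)^2 + (4.3-4.1)^2)
= sqrt(19.36 + 0.04)
= 4.4045
min_dist = center_dist - radius = 4.4045 - 2.0 = 2.4045 m


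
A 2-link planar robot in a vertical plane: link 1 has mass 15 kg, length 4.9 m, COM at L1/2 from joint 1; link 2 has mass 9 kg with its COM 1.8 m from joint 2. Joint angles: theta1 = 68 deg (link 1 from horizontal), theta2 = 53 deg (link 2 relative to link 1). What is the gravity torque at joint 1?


Horizontal distance from joint 1 to link-1 COM:
  x_c1 = (L1/2)*cos(t1) = 2.45 * 0.3746 = 0.9178 m
Horizontal distance from joint 1 to link-2 COM:
  x_c2 = L1*cos(t1) + Lc2*cos(t1+t2)
       = 4.9*0.3746 + 1.8*-0.515 = 0.9085 m
tau1 = m1*g*x_c1 + m2*g*x_c2
     = 15*9.81*0.9178 + 9*9.81*0.9085
     = 135.0522 + 80.2118
     = 215.264 Nm


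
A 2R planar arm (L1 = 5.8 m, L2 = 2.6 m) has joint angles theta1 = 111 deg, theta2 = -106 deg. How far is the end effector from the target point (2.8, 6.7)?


End effector via forward kinematics:
x = L1*cos(t1) + L2*cos(t1+t2) = 0.5116
y = L1*sin(t1) + L2*sin(t1+t2) = 5.6414
Distance to target:
d = sqrt((2.8 - 0.5116)^2 + (6.7 - 5.6414)^2)
= sqrt(5.2369 + 1.1207)
= 2.5214 m


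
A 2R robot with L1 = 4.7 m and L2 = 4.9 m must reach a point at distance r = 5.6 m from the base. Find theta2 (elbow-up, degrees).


cos(theta2) = (r^2 - L1^2 - L2^2) / (2*L1*L2)
cos(theta2) = (31.36 - 22.09 - 24.01) / 46.06
cos(theta2) = -0.320017
theta2 = 108.664 degrees


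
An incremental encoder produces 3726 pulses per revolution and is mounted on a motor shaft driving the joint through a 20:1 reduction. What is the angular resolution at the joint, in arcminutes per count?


counts per rev = 3726
effective counts at joint = 3726 * 20 = 74520
resolution = 360*60 / 74520
= 0.2899 arcmin/count


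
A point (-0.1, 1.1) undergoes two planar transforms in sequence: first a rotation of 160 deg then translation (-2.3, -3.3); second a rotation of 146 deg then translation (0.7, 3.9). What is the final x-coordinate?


After transform 1:
x1 = cos(160)*-0.1 - sin(160)*1.1 + -2.3 = -2.5823
y1 = sin(160)*-0.1 + cos(160)*1.1 + -3.3 = -4.3679
After transform 2:
x2 = cos(146)*-2.5823 - sin(146)*-4.3679 + 0.7
= 5.2833


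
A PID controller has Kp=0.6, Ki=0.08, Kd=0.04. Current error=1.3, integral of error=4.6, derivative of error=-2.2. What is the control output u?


u = Kp*e + Ki*int(e) + Kd*de/dt
= 0.6*1.3 + 0.08*4.6 + 0.04*(-2.2)
= 0.78 + 0.368 + -0.088
= 1.06


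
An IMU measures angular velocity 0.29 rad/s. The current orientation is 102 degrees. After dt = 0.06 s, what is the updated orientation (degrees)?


delta_theta = w * dt = 0.29 * 0.06 = 0.0174 rad
= 0.9969 deg
theta_new = 102 + 0.9969 = 102.9969 deg


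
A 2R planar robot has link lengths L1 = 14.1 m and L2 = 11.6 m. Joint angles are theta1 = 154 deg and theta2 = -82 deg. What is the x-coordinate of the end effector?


Convert angles to radians: theta1 = 2.6878, theta2 = -1.4312
x = L1*cos(theta1) + L2*cos(theta1+theta2)
x = -12.673 + 3.5846
x = -9.0884


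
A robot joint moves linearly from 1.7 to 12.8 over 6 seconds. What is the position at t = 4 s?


s = t/T = 4/6 = 0.6667
p(t) = p0 + (pf-p0)*s
= 1.7 + (12.8 - 1.7) * 0.6667
= 9.1


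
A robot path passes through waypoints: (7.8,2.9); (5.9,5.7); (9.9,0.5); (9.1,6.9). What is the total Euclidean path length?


Segment lengths:
  seg1 = sqrt((-1.9)^2 + (2.8)^2) = 3.3838
  seg2 = sqrt((4.0)^2 + (-5.2)^2) = 6.5605
  seg3 = sqrt((-0.8)^2 + (6.4)^2) = 6.4498
Total = 16.3941


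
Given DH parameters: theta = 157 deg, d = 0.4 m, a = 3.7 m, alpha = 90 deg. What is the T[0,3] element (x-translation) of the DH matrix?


T[0,3] = a * cos(theta)
= 3.7 * cos(157 deg)
= 3.7 * -0.9205
= -3.4059


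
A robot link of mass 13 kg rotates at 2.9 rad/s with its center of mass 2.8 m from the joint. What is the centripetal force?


F = m * omega^2 * r
= 13 * 2.9^2 * 2.8
= 13 * 8.41 * 2.8
= 306.124 N


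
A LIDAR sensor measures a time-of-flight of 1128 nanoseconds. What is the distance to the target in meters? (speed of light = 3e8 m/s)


tof = 1128 ns = 1.128e-06 s
dist = c * tof / 2
= 3e8 * 1.128e-06 / 2
= 169.2 m


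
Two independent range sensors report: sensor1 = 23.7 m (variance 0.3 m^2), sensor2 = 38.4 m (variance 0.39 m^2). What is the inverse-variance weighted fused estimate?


w1 = (1/var1) / (1/var1 + 1/var2)
   = 3.3333 / (3.3333 + 2.5641) = 0.5652
w2 = 1 - w1 = 0.4348
fused = w1*s1 + w2*s2 = 13.3957 + 16.6957
= 30.0913 m


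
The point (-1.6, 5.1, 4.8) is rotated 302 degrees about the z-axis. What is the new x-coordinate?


Rotation about z-axis: x' = x*cos(theta) - y*sin(theta)
= -1.6 * 0.5299 - 5.1 * -0.848
= 3.4772


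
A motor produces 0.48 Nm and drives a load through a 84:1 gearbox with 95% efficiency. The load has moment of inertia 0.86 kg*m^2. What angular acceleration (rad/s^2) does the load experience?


tau_out = tau_motor * N * eta
= 0.48 * 84 * 0.95 = 38.304 Nm
alpha = tau_out / I = 38.304 / 0.86
= 44.5395 rad/s^2


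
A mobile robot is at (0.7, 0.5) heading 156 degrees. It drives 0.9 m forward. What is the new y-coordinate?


y_new = y0 + d*sin(theta)
= 0.5 + 0.9*sin(156)
= 0.5 + 0.3661
= 0.8661


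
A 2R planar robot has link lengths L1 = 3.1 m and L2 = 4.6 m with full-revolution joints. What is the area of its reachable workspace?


r_max = L1 + L2 = 7.7 m
r_min = |L1 - L2| = 1.5 m
Area = pi*(r_max^2 - r_min^2)
= pi*(59.29 - 2.25)
= pi * 57.04
= 179.1964 m^2


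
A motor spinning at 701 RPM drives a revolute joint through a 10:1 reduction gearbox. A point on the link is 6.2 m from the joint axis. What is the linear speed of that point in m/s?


omega_motor = 701 * 2*pi/60 = 73.4085 rad/s
omega_joint = omega_motor / 10 = 7.3409 rad/s
v = omega_joint * r = 7.3409 * 6.2
= 45.5133 m/s


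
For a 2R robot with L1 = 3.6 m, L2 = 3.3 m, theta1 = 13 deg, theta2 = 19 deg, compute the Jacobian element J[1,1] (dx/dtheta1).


J[1,1] = -L1*sin(t1) - L2*sin(t1+t2)
= -3.6*sin(13) - 3.3*sin(32)
= -2.5586


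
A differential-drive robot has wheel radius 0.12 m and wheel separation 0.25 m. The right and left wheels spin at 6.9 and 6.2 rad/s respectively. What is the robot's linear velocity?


vR = r*wR = 0.12*6.9 = 0.828 m/s
vL = r*wL = 0.12*6.2 = 0.744 m/s
v = (vR+vL)/2 = 0.786 m/s
omega = (vR-vL)/L = 0.336 rad/s
linear velocity = 0.786 m/s


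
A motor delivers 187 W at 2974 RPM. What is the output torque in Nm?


omega = 2974 * 2*pi/60 = 311.4366 rad/s
tau = P / omega = 187 / 311.4366
= 0.6004 Nm


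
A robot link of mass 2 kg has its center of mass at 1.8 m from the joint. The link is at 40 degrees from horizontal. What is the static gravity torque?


tau = m*g*L*cos(angle)
= 2 * 9.81 * 1.8 * cos(40 deg)
= 2 * 9.81 * 1.8 * 0.766
= 27.0536 Nm


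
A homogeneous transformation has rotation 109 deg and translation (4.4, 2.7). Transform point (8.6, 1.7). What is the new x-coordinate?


x' = cos(theta)*px - sin(theta)*py + tx
= -0.3256*8.6 - 0.9455*1.7 + 4.4
= -0.0073


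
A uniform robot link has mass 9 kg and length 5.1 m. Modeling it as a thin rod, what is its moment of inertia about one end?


I = (1/3) * m * L^2
= (1/3) * 9 * 5.1^2
= 0.333333 * 9 * 26.01
= 78.03 kg*m^2


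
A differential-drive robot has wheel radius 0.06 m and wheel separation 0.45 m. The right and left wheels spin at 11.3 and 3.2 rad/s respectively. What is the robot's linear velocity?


vR = r*wR = 0.06*11.3 = 0.678 m/s
vL = r*wL = 0.06*3.2 = 0.192 m/s
v = (vR+vL)/2 = 0.435 m/s
omega = (vR-vL)/L = 1.08 rad/s
linear velocity = 0.435 m/s


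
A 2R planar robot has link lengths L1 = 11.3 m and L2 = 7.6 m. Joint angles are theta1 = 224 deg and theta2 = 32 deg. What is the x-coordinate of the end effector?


Convert angles to radians: theta1 = 3.9095, theta2 = 0.5585
x = L1*cos(theta1) + L2*cos(theta1+theta2)
x = -8.1285 + -1.8386
x = -9.9671


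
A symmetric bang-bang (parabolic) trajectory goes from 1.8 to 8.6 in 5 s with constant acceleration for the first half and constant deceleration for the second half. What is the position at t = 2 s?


Symmetric rest-to-rest: each phase covers (pf-p0)/2 in time T/2. 0.5*a*(T/2)^2 = (pf-p0)/2 => a = 4*(pf-p0)/T^2
a = 4*(8.6-1.8)/5^2 = 1.088
t = 2 is in the acceleration phase (t <= T/2).
p = p0 + 0.5*a*t^2 = 1.8 + 0.5*1.088*2^2
= 3.976


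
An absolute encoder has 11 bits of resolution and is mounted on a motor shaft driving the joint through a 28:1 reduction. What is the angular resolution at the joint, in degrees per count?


counts = 2^11 = 2048
effective counts at joint = 2048 * 28 = 57344
resolution = 360 / 57344
= 0.0063 deg/count


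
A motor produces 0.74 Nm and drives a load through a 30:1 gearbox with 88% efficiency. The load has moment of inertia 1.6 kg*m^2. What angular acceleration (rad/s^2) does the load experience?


tau_out = tau_motor * N * eta
= 0.74 * 30 * 0.88 = 19.536 Nm
alpha = tau_out / I = 19.536 / 1.6
= 12.21 rad/s^2


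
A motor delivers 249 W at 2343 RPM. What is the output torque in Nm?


omega = 2343 * 2*pi/60 = 245.3584 rad/s
tau = P / omega = 249 / 245.3584
= 1.0148 Nm


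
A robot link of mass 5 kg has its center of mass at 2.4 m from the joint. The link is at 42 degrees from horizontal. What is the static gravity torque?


tau = m*g*L*cos(angle)
= 5 * 9.81 * 2.4 * cos(42 deg)
= 5 * 9.81 * 2.4 * 0.7431
= 87.483 Nm


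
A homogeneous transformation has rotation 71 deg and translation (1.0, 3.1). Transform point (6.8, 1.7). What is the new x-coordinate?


x' = cos(theta)*px - sin(theta)*py + tx
= 0.3256*6.8 - 0.9455*1.7 + 1.0
= 1.6065


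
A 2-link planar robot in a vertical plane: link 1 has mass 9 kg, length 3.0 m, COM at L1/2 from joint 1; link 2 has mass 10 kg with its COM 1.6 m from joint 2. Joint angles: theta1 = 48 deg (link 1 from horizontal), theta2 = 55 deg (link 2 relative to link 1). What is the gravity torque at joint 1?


Horizontal distance from joint 1 to link-1 COM:
  x_c1 = (L1/2)*cos(t1) = 1.5 * 0.6691 = 1.0037 m
Horizontal distance from joint 1 to link-2 COM:
  x_c2 = L1*cos(t1) + Lc2*cos(t1+t2)
       = 3.0*0.6691 + 1.6*-0.225 = 1.6475 m
tau1 = m1*g*x_c1 + m2*g*x_c2
     = 9*9.81*1.0037 + 10*9.81*1.6475
     = 88.6163 + 161.6168
     = 250.2331 Nm


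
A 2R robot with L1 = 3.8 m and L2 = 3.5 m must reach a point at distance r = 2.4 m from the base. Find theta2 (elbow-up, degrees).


cos(theta2) = (r^2 - L1^2 - L2^2) / (2*L1*L2)
cos(theta2) = (5.76 - 14.44 - 12.25) / 26.6
cos(theta2) = -0.786842
theta2 = 141.8914 degrees


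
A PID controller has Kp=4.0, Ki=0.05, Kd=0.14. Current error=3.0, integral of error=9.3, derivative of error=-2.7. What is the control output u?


u = Kp*e + Ki*int(e) + Kd*de/dt
= 4.0*3.0 + 0.05*9.3 + 0.14*(-2.7)
= 12.0 + 0.465 + -0.378
= 12.087


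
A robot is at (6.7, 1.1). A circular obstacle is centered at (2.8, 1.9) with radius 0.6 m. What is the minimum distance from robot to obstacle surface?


center_dist = sqrt((6.7-2.8)^2 + (1.1-1.9)^2)
= sqrt(15.21 + 0.64)
= 3.9812
min_dist = center_dist - radius = 3.9812 - 0.6 = 3.3812 m


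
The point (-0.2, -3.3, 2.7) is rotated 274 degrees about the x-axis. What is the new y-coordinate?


Rotation about x-axis: y' = y*cos(theta) - z*sin(theta)
= -3.3 * 0.0698 - 2.7 * -0.9976
= 2.4632


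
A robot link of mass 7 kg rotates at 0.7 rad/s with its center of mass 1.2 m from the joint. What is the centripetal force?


F = m * omega^2 * r
= 7 * 0.7^2 * 1.2
= 7 * 0.49 * 1.2
= 4.116 N


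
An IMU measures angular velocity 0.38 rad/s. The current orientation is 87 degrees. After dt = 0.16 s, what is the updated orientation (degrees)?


delta_theta = w * dt = 0.38 * 0.16 = 0.0608 rad
= 3.4836 deg
theta_new = 87 + 3.4836 = 90.4836 deg


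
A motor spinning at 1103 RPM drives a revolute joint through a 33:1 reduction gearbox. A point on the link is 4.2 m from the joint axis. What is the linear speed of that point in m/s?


omega_motor = 1103 * 2*pi/60 = 115.5059 rad/s
omega_joint = omega_motor / 33 = 3.5002 rad/s
v = omega_joint * r = 3.5002 * 4.2
= 14.7007 m/s


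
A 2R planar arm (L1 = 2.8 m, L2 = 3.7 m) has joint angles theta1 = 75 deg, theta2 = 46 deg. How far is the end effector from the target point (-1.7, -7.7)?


End effector via forward kinematics:
x = L1*cos(t1) + L2*cos(t1+t2) = -1.1809
y = L1*sin(t1) + L2*sin(t1+t2) = 5.8761
Distance to target:
d = sqrt((-1.7 - -1.1809)^2 + (-7.7 - 5.8761)^2)
= sqrt(0.2694 + 184.3108)
= 13.586 m
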